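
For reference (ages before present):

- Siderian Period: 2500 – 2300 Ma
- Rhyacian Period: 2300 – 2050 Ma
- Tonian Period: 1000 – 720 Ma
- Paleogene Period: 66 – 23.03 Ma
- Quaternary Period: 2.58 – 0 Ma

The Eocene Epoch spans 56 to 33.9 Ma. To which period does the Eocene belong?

The Eocene (56–33.9 Ma) lies entirely within 66–23.03 Ma, the Paleogene Period.

Paleogene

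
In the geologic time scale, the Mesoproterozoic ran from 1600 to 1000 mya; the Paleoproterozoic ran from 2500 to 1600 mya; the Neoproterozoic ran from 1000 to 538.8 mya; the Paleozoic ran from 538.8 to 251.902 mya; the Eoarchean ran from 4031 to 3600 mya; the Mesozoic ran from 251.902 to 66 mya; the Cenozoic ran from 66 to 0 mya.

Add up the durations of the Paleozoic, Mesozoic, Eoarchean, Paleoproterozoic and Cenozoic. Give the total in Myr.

Each duration: Paleozoic = 286.898; Mesozoic = 185.902; Eoarchean = 431; Paleoproterozoic = 900; Cenozoic = 66.
Sum: 286.898 + 185.902 + 431 + 900 + 66 = 1869.8 Myr.

1869.8 million years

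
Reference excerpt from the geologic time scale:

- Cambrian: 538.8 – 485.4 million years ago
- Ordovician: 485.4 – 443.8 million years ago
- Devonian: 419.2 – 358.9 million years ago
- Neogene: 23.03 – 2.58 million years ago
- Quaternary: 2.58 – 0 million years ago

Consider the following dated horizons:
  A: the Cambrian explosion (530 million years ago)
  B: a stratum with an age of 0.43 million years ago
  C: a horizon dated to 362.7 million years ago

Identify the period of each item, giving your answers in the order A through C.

A: 530 Ma lies in 538.8–485.4 Ma, so Cambrian.
B: 0.43 Ma lies in 2.58–0 Ma, so Quaternary.
C: 362.7 Ma lies in 419.2–358.9 Ma, so Devonian.

A — Cambrian; B — Quaternary; C — Devonian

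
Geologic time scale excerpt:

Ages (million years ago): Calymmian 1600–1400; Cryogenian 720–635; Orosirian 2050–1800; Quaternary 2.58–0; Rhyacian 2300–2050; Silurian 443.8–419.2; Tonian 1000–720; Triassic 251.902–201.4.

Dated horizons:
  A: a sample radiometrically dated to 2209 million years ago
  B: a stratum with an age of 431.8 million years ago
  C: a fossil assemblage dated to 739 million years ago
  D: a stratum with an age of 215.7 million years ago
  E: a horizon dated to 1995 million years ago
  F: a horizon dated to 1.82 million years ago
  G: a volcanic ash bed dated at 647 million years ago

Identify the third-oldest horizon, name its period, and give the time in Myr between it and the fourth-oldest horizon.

Sorted oldest-first by Ma: A (2209), E (1995), C (739), G (647), B (431.8), D (215.7), F (1.82).
The third oldest is C at 739 Ma, which lies in 1000–720 Ma: the Tonian.
The fourth oldest is G at 647 Ma; separation = |739 − 647| = 92 Myr.

C, in the Tonian; 92 million years to G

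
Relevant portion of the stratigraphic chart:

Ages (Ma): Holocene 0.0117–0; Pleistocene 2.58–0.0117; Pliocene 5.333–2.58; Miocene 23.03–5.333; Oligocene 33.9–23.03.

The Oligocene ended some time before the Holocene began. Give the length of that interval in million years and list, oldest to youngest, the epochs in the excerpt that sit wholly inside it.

End of Oligocene = 23.03 Ma; start of Holocene = 0.0117 Ma.
Gap = 23.03 − 0.0117 = 23.0183 Myr.
Epochs wholly inside 23.03–0.0117 Ma: Miocene (23.03–5.333), Pliocene (5.333–2.58), Pleistocene (2.58–0.0117).

23.0183 million years; Miocene, Pliocene, Pleistocene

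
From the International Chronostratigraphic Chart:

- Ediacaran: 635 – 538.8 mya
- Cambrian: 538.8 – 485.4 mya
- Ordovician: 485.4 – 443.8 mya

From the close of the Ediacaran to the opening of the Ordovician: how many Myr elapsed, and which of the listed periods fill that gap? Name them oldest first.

The Ediacaran closes at 538.8 Ma and the Ordovician opens at 485.4 Ma, so the interval is 538.8 − 485.4 = 53.4 Myr.
A period fits inside if it starts at or after 538.8 Ma and ends at or before 485.4 Ma; oldest first that gives Cambrian.

53.4 million years; Cambrian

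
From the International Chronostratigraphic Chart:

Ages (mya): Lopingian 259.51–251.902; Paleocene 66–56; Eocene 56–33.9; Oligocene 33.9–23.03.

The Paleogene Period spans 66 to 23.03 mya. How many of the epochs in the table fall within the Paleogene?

3

Epochs inside 66–23.03 Ma: Paleocene, Eocene, Oligocene — 3 in total.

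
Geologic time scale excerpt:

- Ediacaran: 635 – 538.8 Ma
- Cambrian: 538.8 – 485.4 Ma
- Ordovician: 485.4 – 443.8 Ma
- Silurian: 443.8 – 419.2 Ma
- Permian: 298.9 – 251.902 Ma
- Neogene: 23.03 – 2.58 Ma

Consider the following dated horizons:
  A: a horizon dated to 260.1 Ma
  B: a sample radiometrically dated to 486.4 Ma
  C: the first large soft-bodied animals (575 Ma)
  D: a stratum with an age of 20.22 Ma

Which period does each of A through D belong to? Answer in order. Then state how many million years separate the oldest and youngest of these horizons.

Match each age against the start–end ranges in the excerpt: A = 260.1 Ma → Permian (298.9–251.902); B = 486.4 Ma → Cambrian (538.8–485.4); C = 575 Ma → Ediacaran (635–538.8); D = 20.22 Ma → Neogene (23.03–2.58).
The largest age is 575 Ma and the smallest is 20.22 Ma; their difference is 554.78 Myr.

A — Permian; B — Cambrian; C — Ediacaran; D — Neogene; span 554.78 million years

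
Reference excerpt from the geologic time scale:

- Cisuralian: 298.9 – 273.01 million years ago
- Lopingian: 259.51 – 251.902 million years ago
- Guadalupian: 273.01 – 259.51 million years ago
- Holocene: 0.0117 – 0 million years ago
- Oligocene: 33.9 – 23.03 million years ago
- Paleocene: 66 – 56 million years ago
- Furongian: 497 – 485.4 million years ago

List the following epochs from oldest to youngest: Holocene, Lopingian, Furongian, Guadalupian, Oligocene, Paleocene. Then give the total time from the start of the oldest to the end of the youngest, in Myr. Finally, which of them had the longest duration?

Furongian → Guadalupian → Lopingian → Paleocene → Oligocene → Holocene; total span 497 Myr; longest is Guadalupian

Start ages (Ma): Furongian 497, Guadalupian 273.01, Lopingian 259.51, Paleocene 66, Oligocene 33.9, Holocene 0.0117.
Ordered oldest to youngest: Furongian, Guadalupian, Lopingian, Paleocene, Oligocene, Holocene.
Span = 497 − 0 = 497 Myr.
Durations: Paleocene 10, Oligocene 10.87, Furongian 11.6, Lopingian 7.608, Holocene 0.0117, Guadalupian 13.5 → longest is Guadalupian (13.5 Myr).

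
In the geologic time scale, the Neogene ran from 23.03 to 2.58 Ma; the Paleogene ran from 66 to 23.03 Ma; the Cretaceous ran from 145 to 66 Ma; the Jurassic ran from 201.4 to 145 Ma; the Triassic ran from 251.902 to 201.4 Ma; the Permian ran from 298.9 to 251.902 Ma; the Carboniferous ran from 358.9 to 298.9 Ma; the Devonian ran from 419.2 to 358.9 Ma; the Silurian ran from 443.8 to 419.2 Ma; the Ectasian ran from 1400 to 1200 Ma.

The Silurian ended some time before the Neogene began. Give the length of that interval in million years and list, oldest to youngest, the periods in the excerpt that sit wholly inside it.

396.17 million years; Devonian, Carboniferous, Permian, Triassic, Jurassic, Cretaceous, Paleogene

The Silurian closes at 419.2 Ma and the Neogene opens at 23.03 Ma, so the interval is 419.2 − 23.03 = 396.17 Myr.
A period fits inside if it starts at or after 419.2 Ma and ends at or before 23.03 Ma; oldest first that gives Devonian, Carboniferous, Permian, Triassic, Jurassic, Cretaceous, Paleogene.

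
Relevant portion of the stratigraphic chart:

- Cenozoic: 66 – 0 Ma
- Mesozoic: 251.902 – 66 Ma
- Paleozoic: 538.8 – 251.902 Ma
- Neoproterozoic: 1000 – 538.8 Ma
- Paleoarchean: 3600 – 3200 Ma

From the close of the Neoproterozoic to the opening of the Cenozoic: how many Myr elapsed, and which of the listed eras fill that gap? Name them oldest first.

472.8 million years; Paleozoic, Mesozoic

End of Neoproterozoic = 538.8 Ma; start of Cenozoic = 66 Ma.
Gap = 538.8 − 66 = 472.8 Myr.
Eras wholly inside 538.8–66 Ma: Paleozoic (538.8–251.902), Mesozoic (251.902–66).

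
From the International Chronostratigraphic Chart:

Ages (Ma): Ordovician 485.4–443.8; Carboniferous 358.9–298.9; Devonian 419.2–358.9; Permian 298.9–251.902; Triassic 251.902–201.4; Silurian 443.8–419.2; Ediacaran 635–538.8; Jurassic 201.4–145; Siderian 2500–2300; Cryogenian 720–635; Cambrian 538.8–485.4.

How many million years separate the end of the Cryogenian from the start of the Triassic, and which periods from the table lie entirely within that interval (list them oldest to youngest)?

The Cryogenian closes at 635 Ma and the Triassic opens at 251.902 Ma, so the interval is 635 − 251.902 = 383.098 Myr.
A period fits inside if it starts at or after 635 Ma and ends at or before 251.902 Ma; oldest first that gives Ediacaran, Cambrian, Ordovician, Silurian, Devonian, Carboniferous, Permian.

383.098 million years; Ediacaran, Cambrian, Ordovician, Silurian, Devonian, Carboniferous, Permian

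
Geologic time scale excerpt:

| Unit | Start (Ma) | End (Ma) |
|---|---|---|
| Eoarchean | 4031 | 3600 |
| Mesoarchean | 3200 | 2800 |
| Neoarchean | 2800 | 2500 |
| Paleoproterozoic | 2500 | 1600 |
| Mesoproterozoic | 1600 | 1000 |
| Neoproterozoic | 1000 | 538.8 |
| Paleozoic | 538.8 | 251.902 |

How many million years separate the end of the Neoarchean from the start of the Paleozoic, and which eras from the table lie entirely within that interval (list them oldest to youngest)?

The Neoarchean closes at 2500 Ma and the Paleozoic opens at 538.8 Ma, so the interval is 2500 − 538.8 = 1961.2 Myr.
An era fits inside if it starts at or after 2500 Ma and ends at or before 538.8 Ma; oldest first that gives Paleoproterozoic, Mesoproterozoic, Neoproterozoic.

1961.2 million years; Paleoproterozoic, Mesoproterozoic, Neoproterozoic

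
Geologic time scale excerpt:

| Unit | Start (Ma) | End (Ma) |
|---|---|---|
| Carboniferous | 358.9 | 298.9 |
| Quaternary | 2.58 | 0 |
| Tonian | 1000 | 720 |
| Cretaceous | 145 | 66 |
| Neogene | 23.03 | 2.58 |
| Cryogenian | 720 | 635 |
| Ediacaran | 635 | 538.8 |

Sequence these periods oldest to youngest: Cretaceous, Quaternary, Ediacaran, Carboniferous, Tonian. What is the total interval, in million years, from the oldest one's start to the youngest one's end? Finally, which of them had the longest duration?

Tonian, Ediacaran, Carboniferous, Cretaceous, Quaternary; total span 1000 Myr; longest is Tonian

From the excerpt: Cretaceous 145–66; Quaternary 2.58–0; Ediacaran 635–538.8; Carboniferous 358.9–298.9; Tonian 1000–720 (Ma).
Larger Ma is earlier, so the oldest is Tonian and the youngest is Quaternary; oldest to youngest: Tonian, Ediacaran, Carboniferous, Cretaceous, Quaternary.
Oldest start 1000 minus youngest end 0 gives 1000 Myr overall.
Individual lengths (start − end): Cretaceous 79; Quaternary 2.58; Tonian 280; Ediacaran 96.2; Carboniferous 60. The largest is Tonian at 280 Myr.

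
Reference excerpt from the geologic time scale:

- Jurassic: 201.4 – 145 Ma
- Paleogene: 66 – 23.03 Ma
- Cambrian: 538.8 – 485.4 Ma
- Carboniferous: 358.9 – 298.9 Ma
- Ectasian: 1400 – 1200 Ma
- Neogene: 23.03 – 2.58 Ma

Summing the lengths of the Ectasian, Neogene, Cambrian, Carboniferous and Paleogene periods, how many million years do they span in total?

376.82 million years

Duration is start − end for each: (1400 − 1200) + (23.03 − 2.58) + (538.8 − 485.4) + (358.9 − 298.9) + (66 − 23.03).
That is 200 + 20.45 + 53.4 + 60 + 42.97, which totals 376.82 million years.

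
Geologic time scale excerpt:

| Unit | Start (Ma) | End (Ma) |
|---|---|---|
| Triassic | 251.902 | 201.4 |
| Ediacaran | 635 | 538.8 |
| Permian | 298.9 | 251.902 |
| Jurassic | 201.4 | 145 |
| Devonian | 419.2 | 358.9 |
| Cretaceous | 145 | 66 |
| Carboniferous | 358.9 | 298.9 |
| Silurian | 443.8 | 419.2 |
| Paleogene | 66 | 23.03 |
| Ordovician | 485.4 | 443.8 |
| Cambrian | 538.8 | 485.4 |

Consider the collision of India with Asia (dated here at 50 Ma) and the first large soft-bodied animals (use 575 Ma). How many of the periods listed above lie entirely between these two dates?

9

575 Ma sits inside the Ediacaran (635–538.8) and 50 Ma inside the Paleogene (66–23.03); neither of those is wholly between the two dates.
The listed periods lying completely between them are Cambrian, Ordovician, Silurian, Devonian, Carboniferous, Permian, Triassic, Jurassic, Cretaceous — 9 in all.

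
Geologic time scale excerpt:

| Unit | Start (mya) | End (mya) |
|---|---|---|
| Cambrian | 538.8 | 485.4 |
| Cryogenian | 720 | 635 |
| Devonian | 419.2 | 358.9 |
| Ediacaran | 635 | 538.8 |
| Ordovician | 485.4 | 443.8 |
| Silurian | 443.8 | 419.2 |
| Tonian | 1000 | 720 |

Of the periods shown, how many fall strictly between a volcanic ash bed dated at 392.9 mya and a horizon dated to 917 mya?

The older date is 917 Ma and the younger is 392.9 Ma.
Periods with start < 917 and end > 392.9 Ma: Cryogenian (720–635), Ediacaran (635–538.8), Cambrian (538.8–485.4), Ordovician (485.4–443.8), Silurian (443.8–419.2).
That is 5 complete periods.

5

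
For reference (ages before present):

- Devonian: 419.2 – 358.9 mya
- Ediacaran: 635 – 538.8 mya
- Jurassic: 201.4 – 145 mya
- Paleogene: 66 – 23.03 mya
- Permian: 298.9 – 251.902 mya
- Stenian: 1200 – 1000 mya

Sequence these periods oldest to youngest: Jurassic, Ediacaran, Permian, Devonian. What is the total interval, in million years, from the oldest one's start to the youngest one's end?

Ediacaran → Devonian → Permian → Jurassic; total span 490 Myr

From the excerpt: Jurassic 201.4–145; Ediacaran 635–538.8; Permian 298.9–251.902; Devonian 419.2–358.9 (Ma).
Larger Ma is earlier, so the oldest is Ediacaran and the youngest is Jurassic; oldest to youngest: Ediacaran, Devonian, Permian, Jurassic.
Oldest start 635 minus youngest end 145 gives 490 Myr overall.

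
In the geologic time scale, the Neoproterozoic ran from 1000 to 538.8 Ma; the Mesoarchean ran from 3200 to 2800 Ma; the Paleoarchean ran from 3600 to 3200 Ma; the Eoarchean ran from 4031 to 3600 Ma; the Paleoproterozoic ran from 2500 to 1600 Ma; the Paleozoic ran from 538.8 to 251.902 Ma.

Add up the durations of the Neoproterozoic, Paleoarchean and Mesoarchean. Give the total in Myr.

Duration is start − end for each: (1000 − 538.8) + (3600 − 3200) + (3200 − 2800).
That is 461.2 + 400 + 400, which totals 1261.2 million years.

1261.2 million years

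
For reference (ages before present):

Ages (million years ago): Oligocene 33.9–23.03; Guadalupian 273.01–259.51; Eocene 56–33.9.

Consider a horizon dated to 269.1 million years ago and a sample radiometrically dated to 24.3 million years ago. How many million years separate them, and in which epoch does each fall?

244.8 million years apart; the first in the Guadalupian, the second in the Oligocene

Elapsed time: 269.1 − 24.3 = 244.8 Myr.
269.1 Ma lies within 273.01–259.51 Ma: Guadalupian.
24.3 Ma lies within 33.9–23.03 Ma: Oligocene.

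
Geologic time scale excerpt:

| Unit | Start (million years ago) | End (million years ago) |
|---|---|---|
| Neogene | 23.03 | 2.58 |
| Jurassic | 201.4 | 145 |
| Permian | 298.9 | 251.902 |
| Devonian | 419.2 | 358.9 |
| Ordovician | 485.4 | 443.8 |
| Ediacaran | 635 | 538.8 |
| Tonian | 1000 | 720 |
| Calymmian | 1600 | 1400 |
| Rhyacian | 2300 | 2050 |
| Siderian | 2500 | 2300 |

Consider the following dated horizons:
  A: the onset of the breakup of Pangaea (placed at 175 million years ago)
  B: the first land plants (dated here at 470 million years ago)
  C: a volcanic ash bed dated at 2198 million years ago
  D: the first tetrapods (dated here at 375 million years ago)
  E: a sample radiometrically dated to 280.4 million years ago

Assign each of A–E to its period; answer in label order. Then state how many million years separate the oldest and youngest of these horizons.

A — Jurassic; B — Ordovician; C — Rhyacian; D — Devonian; E — Permian; span 2023 million years

Match each age against the start–end ranges in the excerpt: A = 175 Ma → Jurassic (201.4–145); B = 470 Ma → Ordovician (485.4–443.8); C = 2198 Ma → Rhyacian (2300–2050); D = 375 Ma → Devonian (419.2–358.9); E = 280.4 Ma → Permian (298.9–251.902).
The largest age is 2198 Ma and the smallest is 175 Ma; their difference is 2023 Myr.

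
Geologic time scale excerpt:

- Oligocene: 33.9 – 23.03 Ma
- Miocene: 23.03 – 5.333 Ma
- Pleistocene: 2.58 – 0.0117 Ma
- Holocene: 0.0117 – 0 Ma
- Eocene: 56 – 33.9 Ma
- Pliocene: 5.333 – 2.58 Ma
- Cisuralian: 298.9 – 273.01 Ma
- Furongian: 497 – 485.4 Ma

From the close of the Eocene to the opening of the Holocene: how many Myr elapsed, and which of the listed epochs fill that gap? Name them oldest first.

33.8883 million years; Oligocene, Miocene, Pliocene, Pleistocene

The Eocene closes at 33.9 Ma and the Holocene opens at 0.0117 Ma, so the interval is 33.9 − 0.0117 = 33.8883 Myr.
An epoch fits inside if it starts at or after 33.9 Ma and ends at or before 0.0117 Ma; oldest first that gives Oligocene, Miocene, Pliocene, Pleistocene.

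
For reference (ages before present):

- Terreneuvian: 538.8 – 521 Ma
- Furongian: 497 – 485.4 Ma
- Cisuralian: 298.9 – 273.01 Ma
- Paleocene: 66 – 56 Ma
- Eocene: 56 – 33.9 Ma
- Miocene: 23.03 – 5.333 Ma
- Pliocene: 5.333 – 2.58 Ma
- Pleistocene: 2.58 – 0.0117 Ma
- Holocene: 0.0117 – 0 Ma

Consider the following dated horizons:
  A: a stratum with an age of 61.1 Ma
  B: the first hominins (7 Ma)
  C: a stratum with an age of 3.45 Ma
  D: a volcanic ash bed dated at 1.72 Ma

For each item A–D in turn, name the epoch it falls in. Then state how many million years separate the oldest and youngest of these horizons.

A — Paleocene; B — Miocene; C — Pliocene; D — Pleistocene; span 59.38 million years

Match each age against the start–end ranges in the excerpt: A = 61.1 Ma → Paleocene (66–56); B = 7 Ma → Miocene (23.03–5.333); C = 3.45 Ma → Pliocene (5.333–2.58); D = 1.72 Ma → Pleistocene (2.58–0.0117).
The largest age is 61.1 Ma and the smallest is 1.72 Ma; their difference is 59.38 Myr.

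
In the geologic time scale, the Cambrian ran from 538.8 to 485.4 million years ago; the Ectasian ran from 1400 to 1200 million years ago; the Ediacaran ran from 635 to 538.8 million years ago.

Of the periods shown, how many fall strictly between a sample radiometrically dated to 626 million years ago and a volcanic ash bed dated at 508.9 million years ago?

0

Checking each listed span, none has both start < 626 Ma and end > 508.9 Ma — every period straddles one of the two dates or lies outside them — so the count is 0.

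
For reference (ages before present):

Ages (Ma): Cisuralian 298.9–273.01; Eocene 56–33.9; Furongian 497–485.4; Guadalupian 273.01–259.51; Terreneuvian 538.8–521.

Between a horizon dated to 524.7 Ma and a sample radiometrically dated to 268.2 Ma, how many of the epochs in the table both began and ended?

The older date is 524.7 Ma and the younger is 268.2 Ma.
Epochs with start < 524.7 and end > 268.2 Ma: Furongian (497–485.4), Cisuralian (298.9–273.01).
That is 2 complete epochs.

2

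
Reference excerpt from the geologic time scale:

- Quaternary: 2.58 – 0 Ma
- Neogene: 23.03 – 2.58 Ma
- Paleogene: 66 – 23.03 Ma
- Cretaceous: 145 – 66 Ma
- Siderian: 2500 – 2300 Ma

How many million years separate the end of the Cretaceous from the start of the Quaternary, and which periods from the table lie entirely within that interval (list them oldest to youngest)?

63.42 million years; Paleogene, Neogene

End of Cretaceous = 66 Ma; start of Quaternary = 2.58 Ma.
Gap = 66 − 2.58 = 63.42 Myr.
Periods wholly inside 66–2.58 Ma: Paleogene (66–23.03), Neogene (23.03–2.58).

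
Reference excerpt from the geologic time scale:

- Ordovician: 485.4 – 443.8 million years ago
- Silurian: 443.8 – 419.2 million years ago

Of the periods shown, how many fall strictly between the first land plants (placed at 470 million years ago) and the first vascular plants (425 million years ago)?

The older date is 470 Ma and the younger is 425 Ma.
No period both begins after 470 Ma and ends before 425 Ma, so the count is 0.

0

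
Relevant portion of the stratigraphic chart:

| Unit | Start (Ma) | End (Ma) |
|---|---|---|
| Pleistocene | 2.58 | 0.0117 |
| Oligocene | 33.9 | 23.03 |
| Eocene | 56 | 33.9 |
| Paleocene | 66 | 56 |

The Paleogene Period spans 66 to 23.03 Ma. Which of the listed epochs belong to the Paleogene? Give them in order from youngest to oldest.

Oligocene, Eocene, Paleocene

Epochs with both bounds inside 66–23.03 Ma: Oligocene (33.9–23.03), Eocene (56–33.9), Paleocene (66–56).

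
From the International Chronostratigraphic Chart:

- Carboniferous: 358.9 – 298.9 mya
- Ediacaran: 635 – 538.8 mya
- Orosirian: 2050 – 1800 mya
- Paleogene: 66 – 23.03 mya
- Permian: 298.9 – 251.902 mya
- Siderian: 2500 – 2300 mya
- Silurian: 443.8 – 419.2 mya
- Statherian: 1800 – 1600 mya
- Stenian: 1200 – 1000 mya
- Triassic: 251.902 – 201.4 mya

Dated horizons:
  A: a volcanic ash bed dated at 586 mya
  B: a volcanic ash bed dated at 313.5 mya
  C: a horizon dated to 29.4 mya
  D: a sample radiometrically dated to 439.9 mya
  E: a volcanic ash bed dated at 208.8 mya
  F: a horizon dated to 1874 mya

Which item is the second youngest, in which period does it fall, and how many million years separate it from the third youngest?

Smaller Ma means younger, so youngest first: C 29.4 < E 208.8 < B 313.5 < D 439.9 < A 586 < F 1874.
Counting 2 along gives E (208.8 Ma); the excerpt puts that inside the Triassic, 251.902–201.4 Ma.
Next in line is B (313.5 Ma), and 313.5 − 208.8 = 104.7 Myr.

E, in the Triassic; 104.7 million years to B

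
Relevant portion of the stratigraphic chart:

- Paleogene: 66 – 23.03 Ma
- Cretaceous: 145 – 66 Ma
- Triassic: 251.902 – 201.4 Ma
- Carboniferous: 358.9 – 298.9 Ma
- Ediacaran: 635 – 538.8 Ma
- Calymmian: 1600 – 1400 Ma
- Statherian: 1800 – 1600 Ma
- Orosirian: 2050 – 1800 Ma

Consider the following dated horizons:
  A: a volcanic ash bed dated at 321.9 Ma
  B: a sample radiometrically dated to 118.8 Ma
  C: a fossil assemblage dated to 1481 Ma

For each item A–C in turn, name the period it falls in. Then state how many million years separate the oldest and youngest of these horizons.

A: 321.9 Ma lies in 358.9–298.9 Ma, so Carboniferous.
B: 118.8 Ma lies in 145–66 Ma, so Cretaceous.
C: 1481 Ma lies in 1600–1400 Ma, so Calymmian.
Oldest = 1481 Ma, youngest = 118.8 Ma → span 1362.2 Myr.

A — Carboniferous; B — Cretaceous; C — Calymmian; span 1362.2 million years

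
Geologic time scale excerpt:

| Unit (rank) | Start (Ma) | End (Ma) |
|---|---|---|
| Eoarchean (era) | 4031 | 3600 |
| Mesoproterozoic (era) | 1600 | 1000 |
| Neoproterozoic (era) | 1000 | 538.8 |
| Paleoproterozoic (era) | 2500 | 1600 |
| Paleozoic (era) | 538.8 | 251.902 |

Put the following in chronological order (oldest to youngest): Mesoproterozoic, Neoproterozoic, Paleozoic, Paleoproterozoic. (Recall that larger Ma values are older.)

The oldest of these is Paleoproterozoic (starts 2500 Ma) and the youngest is Paleozoic (ends 251.902 Ma).
In between, by decreasing start age: Mesoproterozoic (1600), Neoproterozoic (1000).

Paleoproterozoic, Mesoproterozoic, Neoproterozoic, Paleozoic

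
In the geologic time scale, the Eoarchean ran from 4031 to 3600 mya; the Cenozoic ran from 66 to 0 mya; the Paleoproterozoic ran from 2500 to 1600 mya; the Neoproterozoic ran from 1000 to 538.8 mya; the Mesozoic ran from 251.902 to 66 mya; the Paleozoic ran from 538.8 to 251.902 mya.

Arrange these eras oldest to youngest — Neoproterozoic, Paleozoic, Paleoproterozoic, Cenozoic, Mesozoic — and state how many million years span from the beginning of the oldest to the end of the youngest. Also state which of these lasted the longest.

Paleoproterozoic → Neoproterozoic → Paleozoic → Mesozoic → Cenozoic; total span 2500 Myr; longest is Paleoproterozoic

Start ages (Ma): Paleoproterozoic 2500, Neoproterozoic 1000, Paleozoic 538.8, Mesozoic 251.902, Cenozoic 66.
Ordered oldest to youngest: Paleoproterozoic, Neoproterozoic, Paleozoic, Mesozoic, Cenozoic.
Span = 2500 − 0 = 2500 Myr.
Durations: Paleozoic 286.898, Mesozoic 185.902, Cenozoic 66, Neoproterozoic 461.2, Paleoproterozoic 900 → longest is Paleoproterozoic (900 Myr).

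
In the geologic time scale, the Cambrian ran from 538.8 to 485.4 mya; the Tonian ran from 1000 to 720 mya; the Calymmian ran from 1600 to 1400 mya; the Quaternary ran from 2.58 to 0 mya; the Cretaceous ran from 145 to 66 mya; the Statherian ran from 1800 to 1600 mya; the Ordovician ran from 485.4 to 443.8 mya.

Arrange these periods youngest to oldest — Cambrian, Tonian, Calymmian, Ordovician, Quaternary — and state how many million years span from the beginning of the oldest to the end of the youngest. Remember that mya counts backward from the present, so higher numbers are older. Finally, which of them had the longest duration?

Start ages (Ma): Calymmian 1600, Tonian 1000, Cambrian 538.8, Ordovician 485.4, Quaternary 2.58.
Ordered youngest to oldest: Quaternary, Ordovician, Cambrian, Tonian, Calymmian.
Span = 1600 − 0 = 1600 Myr.
Durations: Quaternary 2.58, Calymmian 200, Ordovician 41.6, Cambrian 53.4, Tonian 280 → longest is Tonian (280 Myr).

Quaternary → Ordovician → Cambrian → Tonian → Calymmian; total span 1600 Myr; longest is Tonian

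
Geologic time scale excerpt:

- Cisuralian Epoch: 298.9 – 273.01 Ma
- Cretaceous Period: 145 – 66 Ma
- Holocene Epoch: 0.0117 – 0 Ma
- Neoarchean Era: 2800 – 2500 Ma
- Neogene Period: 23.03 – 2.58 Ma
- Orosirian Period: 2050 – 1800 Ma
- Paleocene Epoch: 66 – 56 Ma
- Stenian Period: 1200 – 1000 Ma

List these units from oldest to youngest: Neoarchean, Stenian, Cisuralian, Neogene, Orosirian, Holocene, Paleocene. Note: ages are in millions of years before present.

Neoarchean, Orosirian, Stenian, Cisuralian, Paleocene, Neogene, Holocene

Sorting by start age (descending Ma, since larger Ma = older): Neoarchean start 2800, Orosirian start 2050, Stenian start 1200, Cisuralian start 298.9, Paleocene start 66, Neogene start 23.03, Holocene start 0.0117.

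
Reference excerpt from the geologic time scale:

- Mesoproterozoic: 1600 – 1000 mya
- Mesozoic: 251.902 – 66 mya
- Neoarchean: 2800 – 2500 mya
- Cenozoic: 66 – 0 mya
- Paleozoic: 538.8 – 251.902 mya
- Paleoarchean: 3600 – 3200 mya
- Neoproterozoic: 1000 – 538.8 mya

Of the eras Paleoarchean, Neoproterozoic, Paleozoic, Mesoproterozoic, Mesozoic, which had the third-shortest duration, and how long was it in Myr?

Durations: Paleoarchean 400; Neoproterozoic 461.2; Paleozoic 286.898; Mesoproterozoic 600; Mesozoic 185.902 Myr.
Sorted shortest-first: Mesozoic (185.902), Paleozoic (286.898), Paleoarchean (400), Neoproterozoic (461.2), Mesoproterozoic (600).
The third shortest is Paleoarchean at 400 Myr.

Paleoarchean, 400 million years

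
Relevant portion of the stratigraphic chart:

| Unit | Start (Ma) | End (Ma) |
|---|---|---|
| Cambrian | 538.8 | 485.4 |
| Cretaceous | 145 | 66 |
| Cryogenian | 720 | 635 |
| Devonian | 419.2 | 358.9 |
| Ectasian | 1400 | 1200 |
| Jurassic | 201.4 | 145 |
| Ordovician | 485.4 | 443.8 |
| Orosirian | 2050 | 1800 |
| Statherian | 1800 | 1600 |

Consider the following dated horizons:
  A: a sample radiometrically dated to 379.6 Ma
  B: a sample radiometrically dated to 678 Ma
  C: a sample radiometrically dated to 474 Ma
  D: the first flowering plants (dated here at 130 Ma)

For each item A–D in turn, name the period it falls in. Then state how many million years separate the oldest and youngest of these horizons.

A — Devonian; B — Cryogenian; C — Ordovician; D — Cretaceous; span 548 million years

Match each age against the start–end ranges in the excerpt: A = 379.6 Ma → Devonian (419.2–358.9); B = 678 Ma → Cryogenian (720–635); C = 474 Ma → Ordovician (485.4–443.8); D = 130 Ma → Cretaceous (145–66).
The largest age is 678 Ma and the smallest is 130 Ma; their difference is 548 Myr.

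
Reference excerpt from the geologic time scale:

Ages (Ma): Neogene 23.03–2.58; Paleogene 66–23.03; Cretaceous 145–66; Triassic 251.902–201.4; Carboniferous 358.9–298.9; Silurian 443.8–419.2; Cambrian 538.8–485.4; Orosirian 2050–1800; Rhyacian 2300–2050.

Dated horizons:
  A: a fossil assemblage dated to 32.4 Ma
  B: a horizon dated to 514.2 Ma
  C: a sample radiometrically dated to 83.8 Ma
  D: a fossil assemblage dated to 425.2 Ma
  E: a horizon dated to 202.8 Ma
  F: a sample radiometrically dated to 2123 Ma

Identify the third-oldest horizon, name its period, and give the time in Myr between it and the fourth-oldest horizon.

Larger Ma means older, so oldest first: F 2123 > B 514.2 > D 425.2 > E 202.8 > C 83.8 > A 32.4.
Counting 3 along gives D (425.2 Ma); the excerpt puts that inside the Silurian, 443.8–419.2 Ma.
Next in line is E (202.8 Ma), and 425.2 − 202.8 = 222.4 Myr.

D, in the Silurian; 222.4 million years to E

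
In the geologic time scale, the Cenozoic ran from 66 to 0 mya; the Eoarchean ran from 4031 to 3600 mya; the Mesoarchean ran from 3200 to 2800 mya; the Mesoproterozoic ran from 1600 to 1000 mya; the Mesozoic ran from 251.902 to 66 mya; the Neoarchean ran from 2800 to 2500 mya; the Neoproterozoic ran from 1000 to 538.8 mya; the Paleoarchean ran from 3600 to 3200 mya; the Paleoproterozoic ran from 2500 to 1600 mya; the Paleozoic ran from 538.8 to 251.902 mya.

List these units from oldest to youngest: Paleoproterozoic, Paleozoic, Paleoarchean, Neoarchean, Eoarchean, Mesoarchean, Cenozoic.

Sorting by start age (descending Ma, since larger Ma = older): Eoarchean began 4031, Paleoarchean began 3600, Mesoarchean began 3200, Neoarchean began 2800, Paleoproterozoic began 2500, Paleozoic began 538.8, Cenozoic began 66.

Eoarchean → Paleoarchean → Mesoarchean → Neoarchean → Paleoproterozoic → Paleozoic → Cenozoic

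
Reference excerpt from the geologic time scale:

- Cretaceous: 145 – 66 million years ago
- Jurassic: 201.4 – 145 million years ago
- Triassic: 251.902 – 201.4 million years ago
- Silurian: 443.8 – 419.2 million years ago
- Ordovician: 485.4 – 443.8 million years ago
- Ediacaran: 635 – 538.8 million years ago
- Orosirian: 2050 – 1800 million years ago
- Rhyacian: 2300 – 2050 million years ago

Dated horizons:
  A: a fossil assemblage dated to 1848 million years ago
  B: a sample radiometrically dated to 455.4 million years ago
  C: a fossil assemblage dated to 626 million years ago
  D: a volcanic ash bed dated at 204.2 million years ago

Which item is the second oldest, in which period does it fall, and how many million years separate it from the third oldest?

Sorted oldest-first by Ma: A (1848), C (626), B (455.4), D (204.2).
The second oldest is C at 626 Ma, which lies in 635–538.8 Ma: the Ediacaran.
The third oldest is B at 455.4 Ma; separation = |626 − 455.4| = 170.6 Myr.

C, in the Ediacaran; 170.6 million years to B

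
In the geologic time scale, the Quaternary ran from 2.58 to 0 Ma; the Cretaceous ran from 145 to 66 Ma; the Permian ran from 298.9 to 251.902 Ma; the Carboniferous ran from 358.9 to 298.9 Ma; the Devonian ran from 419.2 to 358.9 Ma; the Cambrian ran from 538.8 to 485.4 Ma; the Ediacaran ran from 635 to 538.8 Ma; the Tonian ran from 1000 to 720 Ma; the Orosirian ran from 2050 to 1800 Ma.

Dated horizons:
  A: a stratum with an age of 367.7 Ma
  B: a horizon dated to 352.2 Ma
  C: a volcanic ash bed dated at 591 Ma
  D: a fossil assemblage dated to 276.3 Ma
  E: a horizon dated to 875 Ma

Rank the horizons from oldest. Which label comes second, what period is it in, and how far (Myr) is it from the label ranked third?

C, in the Ediacaran; 223.3 million years to A

Sorted oldest-first by Ma: E (875), C (591), A (367.7), B (352.2), D (276.3).
The second oldest is C at 591 Ma, which lies in 635–538.8 Ma: the Ediacaran.
The third oldest is A at 367.7 Ma; separation = |591 − 367.7| = 223.3 Myr.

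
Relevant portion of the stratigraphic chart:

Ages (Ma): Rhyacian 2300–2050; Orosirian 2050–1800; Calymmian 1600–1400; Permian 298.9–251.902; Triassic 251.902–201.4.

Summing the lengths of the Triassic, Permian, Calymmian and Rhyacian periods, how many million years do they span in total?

547.5 million years

Duration is start − end for each: (251.902 − 201.4) + (298.9 − 251.902) + (1600 − 1400) + (2300 − 2050).
That is 50.502 + 46.998 + 200 + 250, which totals 547.5 million years.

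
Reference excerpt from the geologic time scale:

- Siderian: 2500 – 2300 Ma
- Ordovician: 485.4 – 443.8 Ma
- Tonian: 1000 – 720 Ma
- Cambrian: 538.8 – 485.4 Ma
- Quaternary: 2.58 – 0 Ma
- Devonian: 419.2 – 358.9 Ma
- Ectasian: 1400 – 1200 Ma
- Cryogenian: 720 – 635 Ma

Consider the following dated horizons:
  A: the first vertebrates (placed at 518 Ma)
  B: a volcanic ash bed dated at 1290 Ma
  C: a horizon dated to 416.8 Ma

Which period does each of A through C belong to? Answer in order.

A — Cambrian; B — Ectasian; C — Devonian

A: 518 Ma lies in 538.8–485.4 Ma, so Cambrian.
B: 1290 Ma lies in 1400–1200 Ma, so Ectasian.
C: 416.8 Ma lies in 419.2–358.9 Ma, so Devonian.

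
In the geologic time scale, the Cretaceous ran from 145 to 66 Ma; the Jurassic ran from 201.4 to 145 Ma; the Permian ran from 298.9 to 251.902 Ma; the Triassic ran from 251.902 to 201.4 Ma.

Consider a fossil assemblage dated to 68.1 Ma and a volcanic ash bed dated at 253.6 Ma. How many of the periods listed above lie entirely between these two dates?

2

253.6 Ma sits inside the Permian (298.9–251.902) and 68.1 Ma inside the Cretaceous (145–66); neither of those is wholly between the two dates.
The listed periods lying completely between them are Triassic, Jurassic — 2 in all.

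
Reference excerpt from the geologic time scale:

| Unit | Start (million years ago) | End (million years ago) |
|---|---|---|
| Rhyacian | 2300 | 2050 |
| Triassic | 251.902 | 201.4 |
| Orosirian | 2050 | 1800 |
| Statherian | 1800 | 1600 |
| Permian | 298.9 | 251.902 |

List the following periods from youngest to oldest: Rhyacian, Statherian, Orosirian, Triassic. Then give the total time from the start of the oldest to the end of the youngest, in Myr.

Triassic → Statherian → Orosirian → Rhyacian; total span 2098.6 Myr

Start ages (Ma): Rhyacian 2300, Orosirian 2050, Statherian 1800, Triassic 251.902.
Ordered youngest to oldest: Triassic, Statherian, Orosirian, Rhyacian.
Span = 2300 − 201.4 = 2098.6 Myr.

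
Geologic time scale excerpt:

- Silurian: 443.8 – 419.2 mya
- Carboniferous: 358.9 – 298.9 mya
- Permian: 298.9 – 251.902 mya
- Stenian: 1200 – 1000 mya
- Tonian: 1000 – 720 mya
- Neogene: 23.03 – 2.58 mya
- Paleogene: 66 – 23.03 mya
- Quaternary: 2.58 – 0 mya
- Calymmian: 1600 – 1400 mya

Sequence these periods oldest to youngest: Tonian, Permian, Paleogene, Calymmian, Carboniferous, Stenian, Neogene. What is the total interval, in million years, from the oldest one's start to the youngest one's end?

Calymmian, Stenian, Tonian, Carboniferous, Permian, Paleogene, Neogene; total span 1597.42 Myr

Start ages (Ma): Calymmian 1600, Stenian 1200, Tonian 1000, Carboniferous 358.9, Permian 298.9, Paleogene 66, Neogene 23.03.
Ordered oldest to youngest: Calymmian, Stenian, Tonian, Carboniferous, Permian, Paleogene, Neogene.
Span = 1600 − 2.58 = 1597.42 Myr.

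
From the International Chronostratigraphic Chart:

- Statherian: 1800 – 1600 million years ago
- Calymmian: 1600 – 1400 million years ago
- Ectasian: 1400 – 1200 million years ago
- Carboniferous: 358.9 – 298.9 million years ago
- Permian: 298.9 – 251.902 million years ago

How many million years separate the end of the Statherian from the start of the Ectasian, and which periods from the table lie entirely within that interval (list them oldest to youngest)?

End of Statherian = 1600 Ma; start of Ectasian = 1400 Ma.
Gap = 1600 − 1400 = 200 Myr.
Periods wholly inside 1600–1400 Ma: Calymmian (1600–1400).

200 million years; Calymmian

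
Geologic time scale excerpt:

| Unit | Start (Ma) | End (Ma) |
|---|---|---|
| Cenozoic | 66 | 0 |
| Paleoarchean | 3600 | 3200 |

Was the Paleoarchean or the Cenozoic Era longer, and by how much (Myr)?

Paleoarchean: 3600 − 3200 = 400 Myr.
Cenozoic: 66 − 0 = 66 Myr.
Difference: 400 − 66 = 334 Myr, so the Paleoarchean was longer.

Paleoarchean, by 334 million years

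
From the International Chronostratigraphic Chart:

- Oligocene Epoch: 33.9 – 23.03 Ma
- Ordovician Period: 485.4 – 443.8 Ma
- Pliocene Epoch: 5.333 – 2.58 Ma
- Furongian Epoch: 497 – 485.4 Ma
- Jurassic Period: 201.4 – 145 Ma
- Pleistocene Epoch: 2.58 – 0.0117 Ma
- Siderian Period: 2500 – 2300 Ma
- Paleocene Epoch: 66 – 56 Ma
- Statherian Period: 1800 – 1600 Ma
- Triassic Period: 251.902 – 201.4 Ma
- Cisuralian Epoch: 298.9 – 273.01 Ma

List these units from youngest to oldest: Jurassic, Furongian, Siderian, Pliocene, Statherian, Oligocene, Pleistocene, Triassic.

Read off each span (Ma): Jurassic 201.4–145; Furongian 497–485.4; Siderian 2500–2300; Pliocene 5.333–2.58; Statherian 1800–1600; Oligocene 33.9–23.03; Pleistocene 2.58–0.0117; Triassic 251.902–201.4.
Larger Ma is older, so oldest→youngest is Siderian, Statherian, Furongian, Triassic, Jurassic, Oligocene, Pliocene, Pleistocene; reverse it for youngest→oldest.

Pleistocene, then Pliocene, then Oligocene, then Jurassic, then Triassic, then Furongian, then Statherian, then Siderian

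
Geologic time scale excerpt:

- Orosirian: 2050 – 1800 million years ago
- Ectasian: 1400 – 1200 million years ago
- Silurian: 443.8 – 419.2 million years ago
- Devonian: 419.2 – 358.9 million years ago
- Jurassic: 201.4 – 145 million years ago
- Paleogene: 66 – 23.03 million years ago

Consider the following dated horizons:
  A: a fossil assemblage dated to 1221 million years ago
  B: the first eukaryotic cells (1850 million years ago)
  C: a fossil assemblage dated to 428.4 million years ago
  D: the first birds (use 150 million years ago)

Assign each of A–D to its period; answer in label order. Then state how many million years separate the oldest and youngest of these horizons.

Match each age against the start–end ranges in the excerpt: A = 1221 Ma → Ectasian (1400–1200); B = 1850 Ma → Orosirian (2050–1800); C = 428.4 Ma → Silurian (443.8–419.2); D = 150 Ma → Jurassic (201.4–145).
The largest age is 1850 Ma and the smallest is 150 Ma; their difference is 1700 Myr.

A — Ectasian; B — Orosirian; C — Silurian; D — Jurassic; span 1700 million years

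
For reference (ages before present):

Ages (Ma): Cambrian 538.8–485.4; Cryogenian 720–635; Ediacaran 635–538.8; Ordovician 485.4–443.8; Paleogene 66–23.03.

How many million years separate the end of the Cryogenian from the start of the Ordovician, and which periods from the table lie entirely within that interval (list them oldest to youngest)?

149.6 million years; Ediacaran, Cambrian

The Cryogenian closes at 635 Ma and the Ordovician opens at 485.4 Ma, so the interval is 635 − 485.4 = 149.6 Myr.
A period fits inside if it starts at or after 635 Ma and ends at or before 485.4 Ma; oldest first that gives Ediacaran, Cambrian.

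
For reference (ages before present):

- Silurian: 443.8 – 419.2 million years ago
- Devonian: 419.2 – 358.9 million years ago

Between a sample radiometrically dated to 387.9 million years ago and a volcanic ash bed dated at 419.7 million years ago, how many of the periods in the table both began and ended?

The older date is 419.7 Ma and the younger is 387.9 Ma.
No period both begins after 419.7 Ma and ends before 387.9 Ma, so the count is 0.

0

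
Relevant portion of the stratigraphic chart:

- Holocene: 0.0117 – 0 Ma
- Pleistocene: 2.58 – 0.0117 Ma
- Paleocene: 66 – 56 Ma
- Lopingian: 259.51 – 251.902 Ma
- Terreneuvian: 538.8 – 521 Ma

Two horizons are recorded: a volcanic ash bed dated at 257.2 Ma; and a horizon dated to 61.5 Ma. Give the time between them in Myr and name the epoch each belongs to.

195.7 million years apart; the first in the Lopingian, the second in the Paleocene

Elapsed time: 257.2 − 61.5 = 195.7 Myr.
257.2 Ma lies within 259.51–251.902 Ma: Lopingian.
61.5 Ma lies within 66–56 Ma: Paleocene.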